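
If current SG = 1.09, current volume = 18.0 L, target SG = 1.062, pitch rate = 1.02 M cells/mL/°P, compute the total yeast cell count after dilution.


V_w = V·((SG_c−1)/(SG_t−1)−1);  °P = 259 − 259/SG_t;  cells = rate·(V+V_w)·°P
V_w = 18.0·((1.09−1)/(1.062−1)−1) = 8.1290
V_final = 18.0 + 8.1290 = 26.1290
°P = 259 − 259/1.062 = 15.1205
cells = 1.02·26.1290·15.1205

402.9864 billion cells


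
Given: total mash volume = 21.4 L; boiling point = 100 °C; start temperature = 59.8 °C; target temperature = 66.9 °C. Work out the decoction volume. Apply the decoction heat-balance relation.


V_dec = V_total·(T_target − T_start)/(T_boil − T_start)
V_dec = 21.4·(66.9 − 59.8)/(100 − 59.8)

3.7796 L


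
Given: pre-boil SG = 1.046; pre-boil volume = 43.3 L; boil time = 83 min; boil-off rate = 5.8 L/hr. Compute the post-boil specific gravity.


V_post = V_pre − rate·(t/60);  SG_post = 1 + (SG_pre−1)·V_pre/V_post
V_post = 43.3 − 5.8·(83/60) = 35.2767
SG_post = 1 + (1.046 − 1)·43.3/35.2767

1.0565


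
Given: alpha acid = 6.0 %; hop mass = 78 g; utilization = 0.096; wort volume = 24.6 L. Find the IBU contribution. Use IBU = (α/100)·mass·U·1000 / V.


IBU = (6.0/100)·78·0.096·1000 / 24.6

18.2634 IBU


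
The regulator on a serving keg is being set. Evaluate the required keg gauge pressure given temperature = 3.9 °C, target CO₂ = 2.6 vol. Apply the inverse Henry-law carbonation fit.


psi = vols/(0.01821 + 0.09011·e^(−0.04·T)) − 14.695
psi = 2.6/(0.01821 + 0.09011·e^(−0.04·3.9)) − 14.695

12.5860 psi


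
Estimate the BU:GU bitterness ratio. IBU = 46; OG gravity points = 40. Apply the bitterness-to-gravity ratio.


BU:GU = IBU / OG_points
BU:GU = 46 / 40

1.1500


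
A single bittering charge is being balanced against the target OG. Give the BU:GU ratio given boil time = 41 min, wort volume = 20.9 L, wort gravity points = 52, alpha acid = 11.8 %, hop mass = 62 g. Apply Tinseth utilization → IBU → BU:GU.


U = 1.65·0.000125^(GP/1000)·(1−e^(−0.04t))/4.15;  IBU = (α/100)·m·U·1000/V;  BU:GU = IBU/GP
U = 1.65·0.000125^(52/1000)·(1−e^(−0.04·41))/4.15 = 0.2008
IBU = (11.8/100)·62·0.2008·1000/20.9 = 70.2989
BU:GU = 70.2989/52

1.3519


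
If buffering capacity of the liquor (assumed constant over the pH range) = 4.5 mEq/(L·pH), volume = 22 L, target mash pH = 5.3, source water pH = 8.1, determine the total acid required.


acid = buffering capacity · (pH_source − pH_target) · V
acid = 4.5 · (8.1 − 5.3) · 22

277.2000 mEq


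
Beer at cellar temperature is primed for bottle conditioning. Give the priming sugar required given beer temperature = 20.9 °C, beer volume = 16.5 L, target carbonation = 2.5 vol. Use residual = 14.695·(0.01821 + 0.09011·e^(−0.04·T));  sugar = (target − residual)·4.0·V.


residual = 14.695·(0.01821 + 0.09011·e^(−0.04·20.9)) = 0.8415
sugar = (2.5 − 0.8415)·4.0·16.5

109.4581 g


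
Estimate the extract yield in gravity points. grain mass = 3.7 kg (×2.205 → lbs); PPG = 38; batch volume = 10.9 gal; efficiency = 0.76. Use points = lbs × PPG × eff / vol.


lbs = 3.7 × 2.205 = 8.1585
points = 8.1585 × 38 × 0.76 / 10.9

21.6163 points


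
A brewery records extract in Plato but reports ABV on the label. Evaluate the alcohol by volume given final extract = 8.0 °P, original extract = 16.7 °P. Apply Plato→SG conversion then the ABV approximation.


SG = 259/(259 − P);  ABV = (OG − FG)·131.25
OG = 259/(259 − 16.7) = 1.0689
FG = 259/(259 − 8.0) = 1.0319
ABV = (1.0689 − 1.0319)·131.25

4.8629 % ABV


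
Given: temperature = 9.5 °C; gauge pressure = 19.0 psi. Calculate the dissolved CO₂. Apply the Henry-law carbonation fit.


vols = (P + 14.695)·(0.01821 + 0.09011·e^(−0.04·T))
vols = (19.0 + 14.695)·(0.01821 + 0.09011·e^(−0.04·9.5))

2.6900 volumes


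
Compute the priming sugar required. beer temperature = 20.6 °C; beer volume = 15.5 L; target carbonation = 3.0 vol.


residual = 14.695·(0.01821 + 0.09011·e^(−0.04·T));  sugar = (target − residual)·4.0·V
residual = 14.695·(0.01821 + 0.09011·e^(−0.04·20.6)) = 0.8485
sugar = (3.0 − 0.8485)·4.0·15.5

133.3947 g


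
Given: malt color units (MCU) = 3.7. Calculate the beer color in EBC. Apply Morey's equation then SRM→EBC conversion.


SRM = 1.4922·MCU^0.6859;  EBC = SRM·1.97
SRM = 1.4922·3.7^0.6859 = 3.6606
EBC = 3.6606·1.97

7.2115 EBC


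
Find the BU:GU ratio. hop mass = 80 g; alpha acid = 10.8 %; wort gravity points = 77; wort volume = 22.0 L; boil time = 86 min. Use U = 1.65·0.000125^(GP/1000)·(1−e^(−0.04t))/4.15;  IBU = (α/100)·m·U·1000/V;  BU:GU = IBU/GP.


U = 1.65·0.000125^(77/1000)·(1−e^(−0.04·86))/4.15 = 0.1926
IBU = (10.8/100)·80·0.1926·1000/22.0 = 75.6546
BU:GU = 75.6546/77

0.9825


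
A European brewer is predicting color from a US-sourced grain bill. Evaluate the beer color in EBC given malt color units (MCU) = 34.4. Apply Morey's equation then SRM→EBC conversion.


SRM = 1.4922·MCU^0.6859;  EBC = SRM·1.97
SRM = 1.4922·34.4^0.6859 = 16.8948
EBC = 16.8948·1.97

33.2827 EBC


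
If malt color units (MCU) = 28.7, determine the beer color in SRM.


SRM = 1.4922 · MCU^0.6859
SRM = 1.4922 · 28.7^0.6859

14.9207 SRM


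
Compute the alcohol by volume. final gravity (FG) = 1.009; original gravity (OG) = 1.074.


ABV = (OG − FG) · 131.25
ABV = (1.074 − 1.009) · 131.25

8.5313 % ABV


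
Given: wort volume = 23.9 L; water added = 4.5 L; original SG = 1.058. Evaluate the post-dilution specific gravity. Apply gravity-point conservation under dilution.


SG_new = 1 + (SG_old − 1)·V_old/(V_old + V_water)
pts = (1.058 − 1)·1000·23.9/(23.9 + 4.5) = 48.8099
SG_new = 1 + 48.8099/1000

1.0488


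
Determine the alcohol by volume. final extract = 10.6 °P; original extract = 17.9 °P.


SG = 259/(259 − P);  ABV = (OG − FG)·131.25
OG = 259/(259 − 17.9) = 1.0742
FG = 259/(259 − 10.6) = 1.0427
ABV = (1.0742 − 1.0427)·131.25

4.1436 % ABV


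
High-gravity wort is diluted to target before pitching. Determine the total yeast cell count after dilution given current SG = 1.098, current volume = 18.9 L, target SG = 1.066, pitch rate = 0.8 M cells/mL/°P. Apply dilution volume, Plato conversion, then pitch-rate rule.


V_w = V·((SG_c−1)/(SG_t−1)−1);  °P = 259 − 259/SG_t;  cells = rate·(V+V_w)·°P
V_w = 18.9·((1.098−1)/(1.066−1)−1) = 9.1636
V_final = 18.9 + 9.1636 = 28.0636
°P = 259 − 259/1.066 = 16.0356
cells = 0.8·28.0636·16.0356

360.0149 billion cells


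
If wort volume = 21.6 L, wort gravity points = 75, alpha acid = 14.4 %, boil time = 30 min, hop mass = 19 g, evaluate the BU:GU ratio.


U = 1.65·0.000125^(GP/1000)·(1−e^(−0.04t))/4.15;  IBU = (α/100)·m·U·1000/V;  BU:GU = IBU/GP
U = 1.65·0.000125^(75/1000)·(1−e^(−0.04·30))/4.15 = 0.1416
IBU = (14.4/100)·19·0.1416·1000/21.6 = 17.9359
BU:GU = 17.9359/75

0.2391


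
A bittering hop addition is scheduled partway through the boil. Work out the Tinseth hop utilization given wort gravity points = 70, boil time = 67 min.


U = 1.65·0.000125^(GP/1000) · (1 − e^(−0.04·t))/4.15
bigness = 1.65·0.000125^(70/1000) = 0.8796
boil_factor = (1 − e^(−0.04·67))/4.15 = 0.2244
U = 0.8796 · 0.2244

0.1974


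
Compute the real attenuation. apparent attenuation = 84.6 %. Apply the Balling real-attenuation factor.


RA = AA · 0.8192
RA = 84.6 · 0.8192

69.3043 %


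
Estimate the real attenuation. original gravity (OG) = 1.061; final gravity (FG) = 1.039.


AA = (OG−FG)/(OG−1)·100;  RA = AA·0.8192
AA = (1.061 − 1.039)/(1.061 − 1)·100 = 36.0656
RA = 36.0656·0.8192

29.5449 %


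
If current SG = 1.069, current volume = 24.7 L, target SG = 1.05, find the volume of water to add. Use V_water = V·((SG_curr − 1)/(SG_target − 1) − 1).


V_water = 24.7·((1.069 − 1)/(1.05 − 1) − 1)

9.3860 L


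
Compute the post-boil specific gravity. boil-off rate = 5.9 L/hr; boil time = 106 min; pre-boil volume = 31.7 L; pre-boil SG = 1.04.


V_post = V_pre − rate·(t/60);  SG_post = 1 + (SG_pre−1)·V_pre/V_post
V_post = 31.7 − 5.9·(106/60) = 21.2767
SG_post = 1 + (1.04 − 1)·31.7/21.2767

1.0596


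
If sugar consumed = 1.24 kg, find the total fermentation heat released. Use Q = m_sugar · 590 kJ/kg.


Q = 1.24 · 590

731.6000 kJ


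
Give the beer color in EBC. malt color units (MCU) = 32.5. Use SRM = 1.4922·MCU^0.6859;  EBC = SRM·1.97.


SRM = 1.4922·32.5^0.6859 = 16.2490
EBC = 16.2490·1.97

32.0106 EBC


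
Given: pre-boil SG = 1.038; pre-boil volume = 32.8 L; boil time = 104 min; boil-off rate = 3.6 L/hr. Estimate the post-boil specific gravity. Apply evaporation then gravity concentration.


V_post = V_pre − rate·(t/60);  SG_post = 1 + (SG_pre−1)·V_pre/V_post
V_post = 32.8 − 3.6·(104/60) = 26.5600
SG_post = 1 + (1.038 − 1)·32.8/26.5600

1.0469


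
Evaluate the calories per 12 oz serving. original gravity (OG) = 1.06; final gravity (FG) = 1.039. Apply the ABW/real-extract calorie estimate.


ABW = (OG−FG)·131.25·0.79/FG;  °P = 259 − 259/SG (for OG→OE and FG→AE);  RE = 0.1808·OE + 0.8192·AE;  Cal = (6.9·ABW + 4·(RE−0.1))·FG·3.55
ABW = (1.06 − 1.039)·131.25·0.79/1.039 = 2.0957
OE = 259 − 259/1.06 = 14.6604 °P
AE = 259 − 259/1.039 = 9.7218 °P
RE = 0.1808·14.6604 + 0.8192·9.7218 = 10.6147 °P
Cal = (6.9·2.0957 + 4·(10.6147−0.1))·1.039·3.55

208.4686 kcal


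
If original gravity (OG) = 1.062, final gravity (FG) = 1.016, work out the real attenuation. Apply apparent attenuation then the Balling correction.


AA = (OG−FG)/(OG−1)·100;  RA = AA·0.8192
AA = (1.062 − 1.016)/(1.062 − 1)·100 = 74.1935
RA = 74.1935·0.8192

60.7794 %


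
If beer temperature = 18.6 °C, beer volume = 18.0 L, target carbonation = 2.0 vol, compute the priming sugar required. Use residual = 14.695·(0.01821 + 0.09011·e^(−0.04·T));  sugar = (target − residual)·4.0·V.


residual = 14.695·(0.01821 + 0.09011·e^(−0.04·18.6)) = 0.8969
sugar = (2.0 − 0.8969)·4.0·18.0

79.4266 g


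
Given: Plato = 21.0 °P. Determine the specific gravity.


SG = 259/(259 − P)
SG = 259/(259 − 21.0)

1.0882


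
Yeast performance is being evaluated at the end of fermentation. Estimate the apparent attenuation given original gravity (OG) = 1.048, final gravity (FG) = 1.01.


AA = (OG − FG)/(OG − 1) · 100
AA = (1.048 − 1.01)/(1.048 − 1) · 100

79.1667 %


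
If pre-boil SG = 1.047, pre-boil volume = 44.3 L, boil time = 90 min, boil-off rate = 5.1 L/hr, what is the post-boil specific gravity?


V_post = V_pre − rate·(t/60);  SG_post = 1 + (SG_pre−1)·V_pre/V_post
V_post = 44.3 − 5.1·(90/60) = 36.6500
SG_post = 1 + (1.047 − 1)·44.3/36.6500

1.0568


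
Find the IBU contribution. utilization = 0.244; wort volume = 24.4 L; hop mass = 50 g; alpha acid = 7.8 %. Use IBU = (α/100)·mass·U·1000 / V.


IBU = (7.8/100)·50·0.244·1000 / 24.4

39.0000 IBU


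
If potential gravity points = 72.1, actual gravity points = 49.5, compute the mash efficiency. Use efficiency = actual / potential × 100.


efficiency = 49.5 / 72.1 × 100

68.6546 %


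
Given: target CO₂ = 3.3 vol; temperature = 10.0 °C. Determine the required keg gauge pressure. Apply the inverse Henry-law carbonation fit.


psi = vols/(0.01821 + 0.09011·e^(−0.04·T)) − 14.695
psi = 3.3/(0.01821 + 0.09011·e^(−0.04·10.0)) − 14.695

27.2830 psi


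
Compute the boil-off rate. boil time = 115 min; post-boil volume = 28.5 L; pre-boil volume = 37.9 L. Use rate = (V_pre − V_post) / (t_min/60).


rate = (37.9 − 28.5) / (115/60)

4.9043 L/hr


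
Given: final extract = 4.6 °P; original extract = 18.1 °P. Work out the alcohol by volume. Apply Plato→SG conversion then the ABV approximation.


SG = 259/(259 − P);  ABV = (OG − FG)·131.25
OG = 259/(259 − 18.1) = 1.0751
FG = 259/(259 − 4.6) = 1.0181
ABV = (1.0751 − 1.0181)·131.25

7.4882 % ABV


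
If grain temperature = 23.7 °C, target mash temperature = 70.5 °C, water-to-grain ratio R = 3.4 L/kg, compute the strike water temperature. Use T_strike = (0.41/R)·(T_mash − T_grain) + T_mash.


T_strike = (0.41/3.4)·(70.5 − 23.7) + 70.5

76.1435 °C


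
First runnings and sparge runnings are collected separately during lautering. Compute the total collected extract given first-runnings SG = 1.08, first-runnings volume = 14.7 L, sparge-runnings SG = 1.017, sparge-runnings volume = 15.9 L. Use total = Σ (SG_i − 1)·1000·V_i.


first = (1.08 − 1)·1000·14.7 = 1176.0000
sparge = (1.017 − 1)·1000·15.9 = 270.3000
total = 1176.0000 + 270.3000

1446.3000 gravity·L


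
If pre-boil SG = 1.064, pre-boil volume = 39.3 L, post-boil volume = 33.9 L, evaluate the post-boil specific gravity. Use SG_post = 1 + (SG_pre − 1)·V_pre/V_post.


pts_pre = (1.064 − 1)·1000 = 64.0000
pts_post = 64.0000·39.3/33.9 = 74.1947
SG_post = 1 + 74.1947/1000

1.0742


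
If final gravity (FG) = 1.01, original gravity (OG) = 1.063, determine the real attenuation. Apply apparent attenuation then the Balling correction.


AA = (OG−FG)/(OG−1)·100;  RA = AA·0.8192
AA = (1.063 − 1.01)/(1.063 − 1)·100 = 84.1270
RA = 84.1270·0.8192

68.9168 %


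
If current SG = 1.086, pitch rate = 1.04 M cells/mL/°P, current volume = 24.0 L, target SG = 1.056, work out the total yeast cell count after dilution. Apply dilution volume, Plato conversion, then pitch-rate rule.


V_w = V·((SG_c−1)/(SG_t−1)−1);  °P = 259 − 259/SG_t;  cells = rate·(V+V_w)·°P
V_w = 24.0·((1.086−1)/(1.056−1)−1) = 12.8571
V_final = 24.0 + 12.8571 = 36.8571
°P = 259 − 259/1.056 = 13.7348
cells = 1.04·36.8571·13.7348

526.4764 billion cells


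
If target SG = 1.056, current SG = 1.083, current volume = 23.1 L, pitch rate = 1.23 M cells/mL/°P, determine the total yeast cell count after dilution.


V_w = V·((SG_c−1)/(SG_t−1)−1);  °P = 259 − 259/SG_t;  cells = rate·(V+V_w)·°P
V_w = 23.1·((1.083−1)/(1.056−1)−1) = 11.1375
V_final = 23.1 + 11.1375 = 34.2375
°P = 259 − 259/1.056 = 13.7348
cells = 1.23·34.2375·13.7348

578.4037 billion cells


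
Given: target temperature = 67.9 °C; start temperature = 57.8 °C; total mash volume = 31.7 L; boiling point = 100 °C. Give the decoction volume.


V_dec = V_total·(T_target − T_start)/(T_boil − T_start)
V_dec = 31.7·(67.9 − 57.8)/(100 − 57.8)

7.5870 L


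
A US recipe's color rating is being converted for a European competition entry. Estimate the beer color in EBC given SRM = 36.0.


EBC = SRM · 1.97
EBC = 36.0 · 1.97

70.9200 EBC


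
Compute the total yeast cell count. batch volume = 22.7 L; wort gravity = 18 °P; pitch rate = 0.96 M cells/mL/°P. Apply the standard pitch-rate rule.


cells (billions) = rate · V_L · °P
cells = 0.96 · 22.7 · 18

392.2560 billion cells


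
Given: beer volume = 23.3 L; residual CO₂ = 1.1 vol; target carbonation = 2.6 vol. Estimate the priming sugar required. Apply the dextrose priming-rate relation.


sugar = (target − residual)·4.0·V
sugar = (2.6 − 1.1)·4.0·23.3

139.8000 g


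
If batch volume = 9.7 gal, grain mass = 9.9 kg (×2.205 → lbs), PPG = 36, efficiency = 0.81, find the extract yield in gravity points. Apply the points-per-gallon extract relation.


points = lbs × PPG × eff / vol
lbs = 9.9 × 2.205 = 21.8295
points = 21.8295 × 36 × 0.81 / 9.7

65.6235 points


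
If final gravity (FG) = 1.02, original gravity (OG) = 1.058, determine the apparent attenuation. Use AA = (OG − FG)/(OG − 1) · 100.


AA = (1.058 − 1.02)/(1.058 − 1) · 100

65.5172 %


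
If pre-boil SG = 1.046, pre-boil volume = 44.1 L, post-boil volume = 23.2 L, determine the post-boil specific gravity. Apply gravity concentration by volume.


SG_post = 1 + (SG_pre − 1)·V_pre/V_post
pts_pre = (1.046 − 1)·1000 = 46.0000
pts_post = 46.0000·44.1/23.2 = 87.4397
SG_post = 1 + 87.4397/1000

1.0874


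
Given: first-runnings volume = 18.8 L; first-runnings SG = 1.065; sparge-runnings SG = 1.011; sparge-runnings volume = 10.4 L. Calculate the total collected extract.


total = Σ (SG_i − 1)·1000·V_i
first = (1.065 − 1)·1000·18.8 = 1222.0000
sparge = (1.011 − 1)·1000·10.4 = 114.4000
total = 1222.0000 + 114.4000

1336.4000 gravity·L


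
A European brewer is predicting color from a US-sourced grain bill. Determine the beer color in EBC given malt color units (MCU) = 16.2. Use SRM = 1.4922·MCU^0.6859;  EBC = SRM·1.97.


SRM = 1.4922·16.2^0.6859 = 10.0794
EBC = 10.0794·1.97

19.8564 EBC


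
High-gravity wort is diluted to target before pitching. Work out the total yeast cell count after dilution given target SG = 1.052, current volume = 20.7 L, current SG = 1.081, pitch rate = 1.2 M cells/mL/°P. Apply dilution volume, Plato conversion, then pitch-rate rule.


V_w = V·((SG_c−1)/(SG_t−1)−1);  °P = 259 − 259/SG_t;  cells = rate·(V+V_w)·°P
V_w = 20.7·((1.081−1)/(1.052−1)−1) = 11.5442
V_final = 20.7 + 11.5442 = 32.2442
°P = 259 − 259/1.052 = 12.8023
cells = 1.2·32.2442·12.8023

495.3597 billion cells


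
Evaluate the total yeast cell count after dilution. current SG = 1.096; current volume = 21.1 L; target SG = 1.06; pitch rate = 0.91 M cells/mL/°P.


V_w = V·((SG_c−1)/(SG_t−1)−1);  °P = 259 − 259/SG_t;  cells = rate·(V+V_w)·°P
V_w = 21.1·((1.096−1)/(1.06−1)−1) = 12.6600
V_final = 21.1 + 12.6600 = 33.7600
°P = 259 − 259/1.06 = 14.6604
cells = 0.91·33.7600·14.6604

450.3902 billion cells


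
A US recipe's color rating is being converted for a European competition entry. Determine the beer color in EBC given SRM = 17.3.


EBC = SRM · 1.97
EBC = 17.3 · 1.97

34.0810 EBC


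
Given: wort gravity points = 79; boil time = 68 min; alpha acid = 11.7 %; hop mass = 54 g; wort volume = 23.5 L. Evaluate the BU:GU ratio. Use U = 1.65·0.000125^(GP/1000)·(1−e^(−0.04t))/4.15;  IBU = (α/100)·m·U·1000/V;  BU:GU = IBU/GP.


U = 1.65·0.000125^(79/1000)·(1−e^(−0.04·68))/4.15 = 0.1826
IBU = (11.7/100)·54·0.1826·1000/23.5 = 49.0918
BU:GU = 49.0918/79

0.6214


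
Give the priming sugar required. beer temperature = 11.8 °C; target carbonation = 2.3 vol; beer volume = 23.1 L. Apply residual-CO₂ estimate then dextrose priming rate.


residual = 14.695·(0.01821 + 0.09011·e^(−0.04·T));  sugar = (target − residual)·4.0·V
residual = 14.695·(0.01821 + 0.09011·e^(−0.04·11.8)) = 1.0935
sugar = (2.3 − 1.0935)·4.0·23.1

111.4760 g


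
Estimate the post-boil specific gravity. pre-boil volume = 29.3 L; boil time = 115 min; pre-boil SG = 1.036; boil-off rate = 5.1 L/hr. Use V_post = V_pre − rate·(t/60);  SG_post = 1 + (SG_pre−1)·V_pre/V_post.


V_post = 29.3 − 5.1·(115/60) = 19.5250
SG_post = 1 + (1.036 − 1)·29.3/19.5250

1.0540


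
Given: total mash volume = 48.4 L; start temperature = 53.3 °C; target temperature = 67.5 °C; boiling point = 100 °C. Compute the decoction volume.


V_dec = V_total·(T_target − T_start)/(T_boil − T_start)
V_dec = 48.4·(67.5 − 53.3)/(100 − 53.3)

14.7169 L


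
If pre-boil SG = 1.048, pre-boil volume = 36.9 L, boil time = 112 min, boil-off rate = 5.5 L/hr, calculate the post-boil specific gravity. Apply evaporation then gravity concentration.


V_post = V_pre − rate·(t/60);  SG_post = 1 + (SG_pre−1)·V_pre/V_post
V_post = 36.9 − 5.5·(112/60) = 26.6333
SG_post = 1 + (1.048 − 1)·36.9/26.6333

1.0665


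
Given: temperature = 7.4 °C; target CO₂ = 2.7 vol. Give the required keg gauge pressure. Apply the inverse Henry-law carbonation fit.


psi = vols/(0.01821 + 0.09011·e^(−0.04·T)) − 14.695
psi = 2.7/(0.01821 + 0.09011·e^(−0.04·7.4)) − 14.695

16.9830 psi


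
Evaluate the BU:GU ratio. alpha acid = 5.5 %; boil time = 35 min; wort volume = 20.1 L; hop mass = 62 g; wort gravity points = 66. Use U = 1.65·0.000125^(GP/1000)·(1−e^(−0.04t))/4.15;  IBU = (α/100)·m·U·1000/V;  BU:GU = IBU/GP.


U = 1.65·0.000125^(66/1000)·(1−e^(−0.04·35))/4.15 = 0.1655
IBU = (5.5/100)·62·0.1655·1000/20.1 = 28.0813
BU:GU = 28.0813/66

0.4255


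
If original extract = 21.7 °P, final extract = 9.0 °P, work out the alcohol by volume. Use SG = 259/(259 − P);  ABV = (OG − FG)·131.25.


OG = 259/(259 − 21.7) = 1.0914
FG = 259/(259 − 9.0) = 1.0360
ABV = (1.0914 − 1.0360)·131.25

7.2772 % ABV


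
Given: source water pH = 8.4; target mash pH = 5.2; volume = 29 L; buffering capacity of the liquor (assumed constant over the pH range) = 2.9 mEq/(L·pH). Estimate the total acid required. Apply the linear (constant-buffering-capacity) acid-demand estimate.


acid = buffering capacity · (pH_source − pH_target) · V
acid = 2.9 · (8.4 − 5.2) · 29

269.1200 mEq


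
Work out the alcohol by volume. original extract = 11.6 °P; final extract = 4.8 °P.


SG = 259/(259 − P);  ABV = (OG − FG)·131.25
OG = 259/(259 − 11.6) = 1.0469
FG = 259/(259 − 4.8) = 1.0189
ABV = (1.0469 − 1.0189)·131.25

3.6756 % ABV


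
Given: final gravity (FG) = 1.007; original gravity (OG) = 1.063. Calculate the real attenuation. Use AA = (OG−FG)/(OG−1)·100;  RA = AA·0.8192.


AA = (1.063 − 1.007)/(1.063 − 1)·100 = 88.8889
RA = 88.8889·0.8192

72.8178 %


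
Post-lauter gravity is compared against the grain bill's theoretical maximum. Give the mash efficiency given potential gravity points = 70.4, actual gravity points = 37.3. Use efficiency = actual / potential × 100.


efficiency = 37.3 / 70.4 × 100

52.9830 %


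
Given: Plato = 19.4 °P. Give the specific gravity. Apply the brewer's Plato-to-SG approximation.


SG = 259/(259 − P)
SG = 259/(259 − 19.4)

1.0810


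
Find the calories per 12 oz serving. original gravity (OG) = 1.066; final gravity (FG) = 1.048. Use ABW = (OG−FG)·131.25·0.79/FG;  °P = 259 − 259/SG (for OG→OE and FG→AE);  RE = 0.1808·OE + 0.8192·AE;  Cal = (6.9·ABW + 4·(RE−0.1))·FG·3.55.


ABW = (1.066 − 1.048)·131.25·0.79/1.048 = 1.7809
OE = 259 − 259/1.066 = 16.0356 °P
AE = 259 − 259/1.048 = 11.8626 °P
RE = 0.1808·16.0356 + 0.8192·11.8626 = 12.6171 °P
Cal = (6.9·1.7809 + 4·(12.6171−0.1))·1.048·3.55

231.9911 kcal


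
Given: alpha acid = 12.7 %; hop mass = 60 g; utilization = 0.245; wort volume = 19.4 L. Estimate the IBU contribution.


IBU = (α/100)·mass·U·1000 / V
IBU = (12.7/100)·60·0.245·1000 / 19.4

96.2320 IBU


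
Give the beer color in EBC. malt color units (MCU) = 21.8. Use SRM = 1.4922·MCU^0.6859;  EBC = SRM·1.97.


SRM = 1.4922·21.8^0.6859 = 12.3559
EBC = 12.3559·1.97

24.3411 EBC


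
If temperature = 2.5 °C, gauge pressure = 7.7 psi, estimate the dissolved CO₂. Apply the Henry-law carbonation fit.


vols = (P + 14.695)·(0.01821 + 0.09011·e^(−0.04·T))
vols = (7.7 + 14.695)·(0.01821 + 0.09011·e^(−0.04·2.5))

2.2338 volumes


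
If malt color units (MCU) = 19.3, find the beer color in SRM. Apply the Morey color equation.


SRM = 1.4922 · MCU^0.6859
SRM = 1.4922 · 19.3^0.6859

11.3656 SRM


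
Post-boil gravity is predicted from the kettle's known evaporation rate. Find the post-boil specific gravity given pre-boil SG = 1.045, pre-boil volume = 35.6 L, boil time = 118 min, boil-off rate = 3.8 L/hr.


V_post = V_pre − rate·(t/60);  SG_post = 1 + (SG_pre−1)·V_pre/V_post
V_post = 35.6 − 3.8·(118/60) = 28.1267
SG_post = 1 + (1.045 − 1)·35.6/28.1267

1.0570


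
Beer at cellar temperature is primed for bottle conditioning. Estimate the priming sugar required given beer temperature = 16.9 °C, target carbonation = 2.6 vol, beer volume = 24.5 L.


residual = 14.695·(0.01821 + 0.09011·e^(−0.04·T));  sugar = (target − residual)·4.0·V
residual = 14.695·(0.01821 + 0.09011·e^(−0.04·16.9)) = 0.9411
sugar = (2.6 − 0.9411)·4.0·24.5

162.5693 g


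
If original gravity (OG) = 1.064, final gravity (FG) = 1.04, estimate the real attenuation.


AA = (OG−FG)/(OG−1)·100;  RA = AA·0.8192
AA = (1.064 − 1.04)/(1.064 − 1)·100 = 37.5000
RA = 37.5000·0.8192

30.7200 %


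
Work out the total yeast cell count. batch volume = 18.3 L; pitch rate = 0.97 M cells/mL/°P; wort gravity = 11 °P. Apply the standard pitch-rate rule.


cells (billions) = rate · V_L · °P
cells = 0.97 · 18.3 · 11

195.2610 billion cells


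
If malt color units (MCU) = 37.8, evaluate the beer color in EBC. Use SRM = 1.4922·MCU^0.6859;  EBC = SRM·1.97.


SRM = 1.4922·37.8^0.6859 = 18.0231
EBC = 18.0231·1.97

35.5054 EBC


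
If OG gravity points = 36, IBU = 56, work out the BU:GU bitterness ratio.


BU:GU = IBU / OG_points
BU:GU = 56 / 36

1.5556


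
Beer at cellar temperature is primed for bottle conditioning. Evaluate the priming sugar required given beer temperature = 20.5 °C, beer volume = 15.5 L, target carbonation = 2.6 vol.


residual = 14.695·(0.01821 + 0.09011·e^(−0.04·T));  sugar = (target − residual)·4.0·V
residual = 14.695·(0.01821 + 0.09011·e^(−0.04·20.5)) = 0.8508
sugar = (2.6 − 0.8508)·4.0·15.5

108.4504 g


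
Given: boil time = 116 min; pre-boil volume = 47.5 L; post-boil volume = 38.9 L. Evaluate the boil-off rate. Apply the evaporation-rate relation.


rate = (V_pre − V_post) / (t_min/60)
rate = (47.5 − 38.9) / (116/60)

4.4483 L/hr


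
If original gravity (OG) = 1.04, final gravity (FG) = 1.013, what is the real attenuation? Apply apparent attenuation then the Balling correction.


AA = (OG−FG)/(OG−1)·100;  RA = AA·0.8192
AA = (1.04 − 1.013)/(1.04 − 1)·100 = 67.5000
RA = 67.5000·0.8192

55.2960 %


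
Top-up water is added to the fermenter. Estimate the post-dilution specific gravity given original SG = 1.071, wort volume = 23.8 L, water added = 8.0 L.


SG_new = 1 + (SG_old − 1)·V_old/(V_old + V_water)
pts = (1.071 − 1)·1000·23.8/(23.8 + 8.0) = 53.1384
SG_new = 1 + 53.1384/1000

1.0531


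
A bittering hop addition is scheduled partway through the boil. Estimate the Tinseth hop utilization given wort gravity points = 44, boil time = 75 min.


U = 1.65·0.000125^(GP/1000) · (1 − e^(−0.04·t))/4.15
bigness = 1.65·0.000125^(44/1000) = 1.1111
boil_factor = (1 − e^(−0.04·75))/4.15 = 0.2290
U = 1.1111 · 0.2290

0.2544


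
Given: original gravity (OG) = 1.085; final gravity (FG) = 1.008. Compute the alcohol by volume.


ABV = (OG − FG) · 131.25
ABV = (1.085 − 1.008) · 131.25

10.1062 % ABV


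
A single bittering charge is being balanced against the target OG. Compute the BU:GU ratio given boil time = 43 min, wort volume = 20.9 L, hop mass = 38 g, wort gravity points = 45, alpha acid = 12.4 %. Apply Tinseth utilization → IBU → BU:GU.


U = 1.65·0.000125^(GP/1000)·(1−e^(−0.04t))/4.15;  IBU = (α/100)·m·U·1000/V;  BU:GU = IBU/GP
U = 1.65·0.000125^(45/1000)·(1−e^(−0.04·43))/4.15 = 0.2178
IBU = (12.4/100)·38·0.2178·1000/20.9 = 49.1093
BU:GU = 49.1093/45

1.0913


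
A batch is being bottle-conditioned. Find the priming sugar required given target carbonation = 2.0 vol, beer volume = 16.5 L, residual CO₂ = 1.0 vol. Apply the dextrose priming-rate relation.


sugar = (target − residual)·4.0·V
sugar = (2.0 − 1.0)·4.0·16.5

66.0000 g


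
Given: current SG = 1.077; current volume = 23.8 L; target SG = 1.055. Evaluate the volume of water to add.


V_water = V·((SG_curr − 1)/(SG_target − 1) − 1)
V_water = 23.8·((1.077 − 1)/(1.055 − 1) − 1)

9.5200 L


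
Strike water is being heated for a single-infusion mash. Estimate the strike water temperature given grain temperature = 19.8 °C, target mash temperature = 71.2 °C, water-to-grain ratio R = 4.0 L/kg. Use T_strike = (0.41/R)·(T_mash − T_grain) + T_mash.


T_strike = (0.41/4.0)·(71.2 − 19.8) + 71.2

76.4685 °C


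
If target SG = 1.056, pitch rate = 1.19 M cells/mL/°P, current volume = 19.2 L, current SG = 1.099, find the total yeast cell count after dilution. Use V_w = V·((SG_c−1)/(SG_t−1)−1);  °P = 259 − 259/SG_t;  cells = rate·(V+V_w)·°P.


V_w = 19.2·((1.099−1)/(1.056−1)−1) = 14.7429
V_final = 19.2 + 14.7429 = 33.9429
°P = 259 − 259/1.056 = 13.7348
cells = 1.19·33.9429·13.7348

554.7780 billion cells


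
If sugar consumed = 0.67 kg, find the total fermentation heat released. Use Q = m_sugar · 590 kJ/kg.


Q = 0.67 · 590

395.3000 kJ


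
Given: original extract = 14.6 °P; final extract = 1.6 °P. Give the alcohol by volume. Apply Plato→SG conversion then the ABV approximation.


SG = 259/(259 − P);  ABV = (OG − FG)·131.25
OG = 259/(259 − 14.6) = 1.0597
FG = 259/(259 − 1.6) = 1.0062
ABV = (1.0597 − 1.0062)·131.25

7.0248 % ABV


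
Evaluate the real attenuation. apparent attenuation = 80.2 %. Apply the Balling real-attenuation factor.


RA = AA · 0.8192
RA = 80.2 · 0.8192

65.6998 %


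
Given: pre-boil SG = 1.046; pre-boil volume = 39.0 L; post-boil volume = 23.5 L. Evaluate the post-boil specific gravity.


SG_post = 1 + (SG_pre − 1)·V_pre/V_post
pts_pre = (1.046 − 1)·1000 = 46.0000
pts_post = 46.0000·39.0/23.5 = 76.3404
SG_post = 1 + 76.3404/1000

1.0763


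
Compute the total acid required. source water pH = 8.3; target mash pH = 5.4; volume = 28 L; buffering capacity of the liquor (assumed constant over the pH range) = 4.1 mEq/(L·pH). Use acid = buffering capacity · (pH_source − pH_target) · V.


acid = 4.1 · (8.3 − 5.4) · 28

332.9200 mEq


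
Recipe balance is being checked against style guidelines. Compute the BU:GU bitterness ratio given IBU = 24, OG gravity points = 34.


BU:GU = IBU / OG_points
BU:GU = 24 / 34

0.7059


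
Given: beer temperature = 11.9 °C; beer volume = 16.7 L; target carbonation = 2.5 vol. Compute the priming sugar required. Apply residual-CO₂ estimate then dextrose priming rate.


residual = 14.695·(0.01821 + 0.09011·e^(−0.04·T));  sugar = (target − residual)·4.0·V
residual = 14.695·(0.01821 + 0.09011·e^(−0.04·11.9)) = 1.0903
sugar = (2.5 − 1.0903)·4.0·16.7

94.1712 g


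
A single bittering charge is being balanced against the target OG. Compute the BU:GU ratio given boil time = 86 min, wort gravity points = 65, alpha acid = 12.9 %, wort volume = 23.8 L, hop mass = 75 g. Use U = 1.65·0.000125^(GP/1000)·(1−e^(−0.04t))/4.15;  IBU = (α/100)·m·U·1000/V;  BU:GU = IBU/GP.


U = 1.65·0.000125^(65/1000)·(1−e^(−0.04·86))/4.15 = 0.2146
IBU = (12.9/100)·75·0.2146·1000/23.8 = 87.2279
BU:GU = 87.2279/65

1.3420


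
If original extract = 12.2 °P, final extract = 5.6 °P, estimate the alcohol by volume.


SG = 259/(259 − P);  ABV = (OG − FG)·131.25
OG = 259/(259 − 12.2) = 1.0494
FG = 259/(259 − 5.6) = 1.0221
ABV = (1.0494 − 1.0221)·131.25

3.5875 % ABV


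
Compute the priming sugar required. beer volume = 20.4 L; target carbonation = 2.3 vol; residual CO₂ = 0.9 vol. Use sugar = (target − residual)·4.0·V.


sugar = (2.3 − 0.9)·4.0·20.4

114.2400 g


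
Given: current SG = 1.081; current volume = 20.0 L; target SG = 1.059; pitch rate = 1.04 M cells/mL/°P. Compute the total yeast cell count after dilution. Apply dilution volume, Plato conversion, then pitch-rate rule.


V_w = V·((SG_c−1)/(SG_t−1)−1);  °P = 259 − 259/SG_t;  cells = rate·(V+V_w)·°P
V_w = 20.0·((1.081−1)/(1.059−1)−1) = 7.4576
V_final = 20.0 + 7.4576 = 27.4576
°P = 259 − 259/1.059 = 14.4297
cells = 1.04·27.4576·14.4297

412.0521 billion cells


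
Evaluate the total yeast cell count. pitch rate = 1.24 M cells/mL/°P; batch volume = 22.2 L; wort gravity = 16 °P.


cells (billions) = rate · V_L · °P
cells = 1.24 · 22.2 · 16

440.4480 billion cells


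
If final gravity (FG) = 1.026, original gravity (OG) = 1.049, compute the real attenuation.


AA = (OG−FG)/(OG−1)·100;  RA = AA·0.8192
AA = (1.049 − 1.026)/(1.049 − 1)·100 = 46.9388
RA = 46.9388·0.8192

38.4522 %


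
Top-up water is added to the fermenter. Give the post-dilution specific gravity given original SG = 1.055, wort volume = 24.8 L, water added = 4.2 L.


SG_new = 1 + (SG_old − 1)·V_old/(V_old + V_water)
pts = (1.055 − 1)·1000·24.8/(24.8 + 4.2) = 47.0345
SG_new = 1 + 47.0345/1000

1.0470


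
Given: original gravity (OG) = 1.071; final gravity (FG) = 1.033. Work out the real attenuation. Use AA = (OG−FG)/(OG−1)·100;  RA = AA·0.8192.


AA = (1.071 − 1.033)/(1.071 − 1)·100 = 53.5211
RA = 53.5211·0.8192

43.8445 %


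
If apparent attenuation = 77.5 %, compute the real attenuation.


RA = AA · 0.8192
RA = 77.5 · 0.8192

63.4880 %


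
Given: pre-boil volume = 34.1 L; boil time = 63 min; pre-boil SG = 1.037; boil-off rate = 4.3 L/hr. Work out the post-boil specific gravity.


V_post = V_pre − rate·(t/60);  SG_post = 1 + (SG_pre−1)·V_pre/V_post
V_post = 34.1 − 4.3·(63/60) = 29.5850
SG_post = 1 + (1.037 − 1)·34.1/29.5850

1.0426


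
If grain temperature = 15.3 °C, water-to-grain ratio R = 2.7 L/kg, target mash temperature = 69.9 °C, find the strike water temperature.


T_strike = (0.41/R)·(T_mash − T_grain) + T_mash
T_strike = (0.41/2.7)·(69.9 − 15.3) + 69.9

78.1911 °C


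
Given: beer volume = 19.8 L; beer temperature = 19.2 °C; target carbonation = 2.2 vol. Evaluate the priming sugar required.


residual = 14.695·(0.01821 + 0.09011·e^(−0.04·T));  sugar = (target − residual)·4.0·V
residual = 14.695·(0.01821 + 0.09011·e^(−0.04·19.2)) = 0.8819
sugar = (2.2 − 0.8819)·4.0·19.8

104.3912 g


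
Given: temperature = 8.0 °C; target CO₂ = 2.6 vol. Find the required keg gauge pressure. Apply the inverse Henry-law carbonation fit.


psi = vols/(0.01821 + 0.09011·e^(−0.04·T)) − 14.695
psi = 2.6/(0.01821 + 0.09011·e^(−0.04·8.0)) − 14.695

16.3894 psi


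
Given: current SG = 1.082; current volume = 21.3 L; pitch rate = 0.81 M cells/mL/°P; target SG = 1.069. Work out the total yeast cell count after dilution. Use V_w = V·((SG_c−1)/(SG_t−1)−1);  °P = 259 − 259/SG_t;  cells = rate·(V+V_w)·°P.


V_w = 21.3·((1.082−1)/(1.069−1)−1) = 4.0130
V_final = 21.3 + 4.0130 = 25.3130
°P = 259 − 259/1.069 = 16.7175
cells = 0.81·25.3130·16.7175

342.7682 billion cells


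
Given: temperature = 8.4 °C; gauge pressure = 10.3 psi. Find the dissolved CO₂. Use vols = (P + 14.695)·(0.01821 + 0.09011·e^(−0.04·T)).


vols = (10.3 + 14.695)·(0.01821 + 0.09011·e^(−0.04·8.4))

2.0647 volumes


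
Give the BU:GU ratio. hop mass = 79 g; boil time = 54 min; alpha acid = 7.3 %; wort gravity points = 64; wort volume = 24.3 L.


U = 1.65·0.000125^(GP/1000)·(1−e^(−0.04t))/4.15;  IBU = (α/100)·m·U·1000/V;  BU:GU = IBU/GP
U = 1.65·0.000125^(64/1000)·(1−e^(−0.04·54))/4.15 = 0.1979
IBU = (7.3/100)·79·0.1979·1000/24.3 = 46.9640
BU:GU = 46.9640/64

0.7338


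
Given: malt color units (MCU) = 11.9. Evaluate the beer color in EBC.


SRM = 1.4922·MCU^0.6859;  EBC = SRM·1.97
SRM = 1.4922·11.9^0.6859 = 8.1573
EBC = 8.1573·1.97

16.0698 EBC


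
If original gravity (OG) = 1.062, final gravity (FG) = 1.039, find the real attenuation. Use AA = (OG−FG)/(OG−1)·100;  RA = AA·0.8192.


AA = (1.062 − 1.039)/(1.062 − 1)·100 = 37.0968
RA = 37.0968·0.8192

30.3897 %


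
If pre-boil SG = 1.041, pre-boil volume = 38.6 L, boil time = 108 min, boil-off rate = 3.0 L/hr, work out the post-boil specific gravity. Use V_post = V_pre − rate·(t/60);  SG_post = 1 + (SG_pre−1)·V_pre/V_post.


V_post = 38.6 − 3.0·(108/60) = 33.2000
SG_post = 1 + (1.041 − 1)·38.6/33.2000

1.0477


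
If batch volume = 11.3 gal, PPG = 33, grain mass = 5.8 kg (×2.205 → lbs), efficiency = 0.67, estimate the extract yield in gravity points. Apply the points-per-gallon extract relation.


points = lbs × PPG × eff / vol
lbs = 5.8 × 2.205 = 12.7890
points = 12.7890 × 33 × 0.67 / 11.3

25.0234 points


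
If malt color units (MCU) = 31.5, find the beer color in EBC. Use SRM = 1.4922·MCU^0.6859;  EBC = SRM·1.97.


SRM = 1.4922·31.5^0.6859 = 15.9044
EBC = 15.9044·1.97

31.3317 EBC


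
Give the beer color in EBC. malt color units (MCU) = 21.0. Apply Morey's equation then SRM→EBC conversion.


SRM = 1.4922·MCU^0.6859;  EBC = SRM·1.97
SRM = 1.4922·21.0^0.6859 = 12.0431
EBC = 12.0431·1.97

23.7249 EBC


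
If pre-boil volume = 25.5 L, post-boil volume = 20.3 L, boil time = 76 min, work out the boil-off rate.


rate = (V_pre − V_post) / (t_min/60)
rate = (25.5 − 20.3) / (76/60)

4.1053 L/hr


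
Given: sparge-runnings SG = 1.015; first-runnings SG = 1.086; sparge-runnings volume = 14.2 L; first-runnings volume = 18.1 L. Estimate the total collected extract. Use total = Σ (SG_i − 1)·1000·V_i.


first = (1.086 − 1)·1000·18.1 = 1556.6000
sparge = (1.015 − 1)·1000·14.2 = 213.0000
total = 1556.6000 + 213.0000

1769.6000 gravity·L


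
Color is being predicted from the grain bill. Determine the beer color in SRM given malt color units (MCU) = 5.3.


SRM = 1.4922 · MCU^0.6859
SRM = 1.4922 · 5.3^0.6859

4.6839 SRM


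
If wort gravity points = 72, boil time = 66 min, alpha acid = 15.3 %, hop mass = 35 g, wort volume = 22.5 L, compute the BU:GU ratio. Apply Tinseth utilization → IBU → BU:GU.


U = 1.65·0.000125^(GP/1000)·(1−e^(−0.04t))/4.15;  IBU = (α/100)·m·U·1000/V;  BU:GU = IBU/GP
U = 1.65·0.000125^(72/1000)·(1−e^(−0.04·66))/4.15 = 0.1933
IBU = (15.3/100)·35·0.1933·1000/22.5 = 46.0084
BU:GU = 46.0084/72

0.6390


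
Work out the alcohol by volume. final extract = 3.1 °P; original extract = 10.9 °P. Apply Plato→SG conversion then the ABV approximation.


SG = 259/(259 − P);  ABV = (OG − FG)·131.25
OG = 259/(259 − 10.9) = 1.0439
FG = 259/(259 − 3.1) = 1.0121
ABV = (1.0439 − 1.0121)·131.25

4.1763 % ABV


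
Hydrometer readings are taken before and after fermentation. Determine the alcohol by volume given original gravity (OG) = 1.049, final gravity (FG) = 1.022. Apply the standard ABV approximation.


ABV = (OG − FG) · 131.25
ABV = (1.049 − 1.022) · 131.25

3.5437 % ABV


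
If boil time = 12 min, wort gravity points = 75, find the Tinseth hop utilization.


U = 1.65·0.000125^(GP/1000) · (1 − e^(−0.04·t))/4.15
bigness = 1.65·0.000125^(75/1000) = 0.8409
boil_factor = (1 − e^(−0.04·12))/4.15 = 0.0919
U = 0.8409 · 0.0919

0.0772


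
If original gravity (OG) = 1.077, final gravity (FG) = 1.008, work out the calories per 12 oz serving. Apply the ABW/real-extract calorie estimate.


ABW = (OG−FG)·131.25·0.79/FG;  °P = 259 − 259/SG (for OG→OE and FG→AE);  RE = 0.1808·OE + 0.8192·AE;  Cal = (6.9·ABW + 4·(RE−0.1))·FG·3.55
ABW = (1.077 − 1.008)·131.25·0.79/1.008 = 7.0977
OE = 259 − 259/1.077 = 18.5172 °P
AE = 259 − 259/1.008 = 2.0556 °P
RE = 0.1808·18.5172 + 0.8192·2.0556 = 5.0318 °P
Cal = (6.9·7.0977 + 4·(5.0318−0.1))·1.008·3.55

245.8400 kcal


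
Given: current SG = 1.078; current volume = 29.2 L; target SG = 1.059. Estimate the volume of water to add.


V_water = V·((SG_curr − 1)/(SG_target − 1) − 1)
V_water = 29.2·((1.078 − 1)/(1.059 − 1) − 1)

9.4034 L


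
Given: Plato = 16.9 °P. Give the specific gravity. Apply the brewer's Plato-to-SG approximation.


SG = 259/(259 − P)
SG = 259/(259 − 16.9)

1.0698


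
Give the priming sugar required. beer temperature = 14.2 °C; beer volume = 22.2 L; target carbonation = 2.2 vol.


residual = 14.695·(0.01821 + 0.09011·e^(−0.04·T));  sugar = (target − residual)·4.0·V
residual = 14.695·(0.01821 + 0.09011·e^(−0.04·14.2)) = 1.0179
sugar = (2.2 − 1.0179)·4.0·22.2

104.9665 g
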